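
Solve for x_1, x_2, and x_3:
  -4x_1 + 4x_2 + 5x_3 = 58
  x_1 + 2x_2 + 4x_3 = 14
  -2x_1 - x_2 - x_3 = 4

x_1 = -6, x_2 = 6, x_3 = 2

Row-reduce the augmented matrix:
R1 ← R1 / (-4).
R2 ← R2 − 1·R1.
R3 ← R3 + 2·R1.
R2 ← R2 / (3).
R1 ← R1 + 1·R2.
R3 ← R3 + 3·R2.
R3 ← R3 / (7/4).
R1 ← R1 − 1/2·R3.
R2 ← R2 − 7/4·R3.
Reading off the reduced rows gives x_1 = -6, x_2 = 6, x_3 = 2.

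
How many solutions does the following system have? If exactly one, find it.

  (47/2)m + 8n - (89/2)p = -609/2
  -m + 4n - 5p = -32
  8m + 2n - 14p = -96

Row-reduce:
R1 ← R1 / (47/2).
R2 ← R2 + 1·R1.
R3 ← R3 − 8·R1.
R2 ← R2 / (204/47).
R1 ← R1 − 16/47·R2.
R3 ← R3 + 34/47·R2.
Row 3 reduces to 0 = 1/6, a contradiction. The system is inconsistent.

no solution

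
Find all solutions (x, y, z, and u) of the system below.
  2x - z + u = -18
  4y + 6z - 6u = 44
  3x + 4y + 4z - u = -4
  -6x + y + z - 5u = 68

x = -6, y = 2, z = 0, u = -6

Row-reduce the augmented matrix:
R1 ← R1 / (2).
R3 ← R3 − 3·R1.
R4 ← R4 + 6·R1.
R2 ← R2 / (4).
R3 ← R3 − 4·R2.
R4 ← R4 − 1·R2.
R3 ← R3 / (-1/2).
R1 ← R1 + 1/2·R3.
R2 ← R2 − 3/2·R3.
R4 ← R4 + 7/2·R3.
R4 ← R4 / (-25).
R1 ← R1 + 3·R4.
R2 ← R2 − 9·R4.
R3 ← R3 + 7·R4.
Reading off the reduced rows gives x = -6, y = 2, z = 0, u = -6.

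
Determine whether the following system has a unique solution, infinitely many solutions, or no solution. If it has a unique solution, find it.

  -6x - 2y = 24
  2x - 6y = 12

x = -3, y = -3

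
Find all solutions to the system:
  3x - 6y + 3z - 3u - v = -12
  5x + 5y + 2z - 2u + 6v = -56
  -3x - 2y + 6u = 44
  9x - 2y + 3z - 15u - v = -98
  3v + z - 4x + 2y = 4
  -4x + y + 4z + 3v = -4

no solution

Row-reduce:
R1 ← R1 / (3).
R2 ← R2 − 5·R1.
R3 ← R3 + 3·R1.
R4 ← R4 − 9·R1.
R5 ← R5 + 4·R1.
R6 ← R6 + 4·R1.
R2 ← R2 / (15).
R1 ← R1 + 2·R2.
R3 ← R3 + 8·R2.
R4 ← R4 − 16·R2.
R5 ← R5 + 6·R2.
R6 ← R6 + 7·R2.
R3 ← R3 / (7/5).
R1 ← R1 − 3/5·R3.
R2 ← R2 + 1/5·R3.
R4 ← R4 + 14/5·R3.
R5 ← R5 − 19/5·R3.
R6 ← R6 − 33/5·R3.
Swap R4 and R5.
R4 ← R4 / (-107/7).
R1 ← R1 + 18/7·R4.
R2 ← R2 − 6/7·R4.
R3 ← R3 − 23/7·R4.
R6 ← R6 + 170/7·R4.
Swap R5 and R6.
R5 ← R5 / (-1129/321).
R1 ← R1 + 20/963·R5.
R2 ← R2 − 80/107·R5.
R3 ← R3 − 1369/963·R5.
R4 ← R4 − 230/963·R5.
Row 6 reduces to 0 = 2, a contradiction. The system is inconsistent.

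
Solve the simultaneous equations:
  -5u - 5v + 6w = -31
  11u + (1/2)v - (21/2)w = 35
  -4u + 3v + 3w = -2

no solution

Row-reduce:
R1 ← R1 / (-5).
R2 ← R2 − 11·R1.
R3 ← R3 + 4·R1.
R2 ← R2 / (-21/2).
R1 ← R1 − 1·R2.
R3 ← R3 − 7·R2.
Row 3 reduces to 0 = 2/3, a contradiction. The system is inconsistent.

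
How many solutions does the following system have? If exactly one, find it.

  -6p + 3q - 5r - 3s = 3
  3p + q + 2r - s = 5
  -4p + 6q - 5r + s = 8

infinitely many solutions

Row-reduce:
R1 ← R1 / (-6).
R2 ← R2 − 3·R1.
R3 ← R3 + 4·R1.
R2 ← R2 / (5/2).
R1 ← R1 + 1/2·R2.
R3 ← R3 − 4·R2.
R3 ← R3 / (-13/15).
R1 ← R1 − 11/15·R3.
R2 ← R2 + 1/5·R3.
Rank is 3 with 4 unknowns, leaving s free.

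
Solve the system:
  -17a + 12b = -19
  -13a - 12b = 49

a = -1, b = -3

Row-reduce the augmented matrix:
R1 ← R1 / (-17).
R2 ← R2 + 13·R1.
R2 ← R2 / (-360/17).
R1 ← R1 + 12/17·R2.
Reading off the reduced rows gives a = -1, b = -3.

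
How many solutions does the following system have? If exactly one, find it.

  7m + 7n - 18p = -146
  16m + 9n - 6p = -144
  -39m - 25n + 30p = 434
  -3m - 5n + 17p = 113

m = -6, n = -2, p = 5

Row-reduce the augmented matrix:
R1 ← R1 / (7).
R2 ← R2 − 16·R1.
R3 ← R3 + 39·R1.
R4 ← R4 + 3·R1.
R2 ← R2 / (-7).
R1 ← R1 − 1·R2.
R3 ← R3 − 14·R2.
R4 ← R4 + 2·R2.
Swap R3 and R4.
R3 ← R3 / (-37/49).
R1 ← R1 − 120/49·R3.
R2 ← R2 + 246/49·R3.
R4 reduces to 0 = 0, so the extra equation is consistent.
Reading off the reduced rows gives m = -6, n = -2, p = 5.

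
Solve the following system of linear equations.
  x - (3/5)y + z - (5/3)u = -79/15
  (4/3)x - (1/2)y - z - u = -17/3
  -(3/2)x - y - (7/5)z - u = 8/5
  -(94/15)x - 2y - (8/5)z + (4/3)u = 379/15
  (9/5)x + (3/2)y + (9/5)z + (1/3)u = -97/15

Row-reduce:
R2 ← R2 − 4/3·R1.
R3 ← R3 + 3/2·R1.
R4 ← R4 + 94/15·R1.
R5 ← R5 − 9/5·R1.
R2 ← R2 / (3/10).
R1 ← R1 + 3/5·R2.
R3 ← R3 + 19/10·R2.
R4 ← R4 + 144/25·R2.
R5 ← R5 − 129/50·R2.
R3 ← R3 / (-1321/90).
R1 ← R1 + 11/3·R3.
R2 ← R2 + 70/9·R3.
R4 ← R4 + 602/15·R3.
R5 ← R5 − 301/15·R3.
R4 ← R4 / (54692/19815).
R1 ← R1 + 372/1321·R4.
R2 ← R2 − 7240/3963·R4.
R3 ← R3 + 1145/3963·R4.
R5 ← R5 + 27346/19815·R4.
Row 5 reduces to 0 = 1/2, a contradiction. The system is inconsistent.

no solution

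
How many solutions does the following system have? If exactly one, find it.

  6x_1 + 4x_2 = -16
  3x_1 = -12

Row-reduce the augmented matrix:
R1 ← R1 / (6).
R2 ← R2 − 3·R1.
R2 ← R2 / (-2).
R1 ← R1 − 2/3·R2.
Reading off the reduced rows gives x_1 = -4, x_2 = 2.

x_1 = -4, x_2 = 2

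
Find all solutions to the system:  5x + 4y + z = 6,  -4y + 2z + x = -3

Row-reduce:
R1 ← R1 / (5).
R2 ← R2 − 1·R1.
R2 ← R2 / (-24/5).
R1 ← R1 − 4/5·R2.
Rank is 2 with 3 unknowns, leaving z free.

infinitely many solutions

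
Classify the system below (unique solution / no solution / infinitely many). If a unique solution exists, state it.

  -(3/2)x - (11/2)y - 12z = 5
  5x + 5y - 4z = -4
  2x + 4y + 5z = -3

no solution

Row-reduce:
R1 ← R1 / (-3/2).
R2 ← R2 − 5·R1.
R3 ← R3 − 2·R1.
R2 ← R2 / (-40/3).
R1 ← R1 − 11/3·R2.
R3 ← R3 + 10/3·R2.
Row 3 reduces to 0 = 1/2, a contradiction. The system is inconsistent.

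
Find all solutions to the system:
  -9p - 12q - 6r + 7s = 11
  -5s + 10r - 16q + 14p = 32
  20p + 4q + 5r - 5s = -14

Row-reduce:
R1 ← R1 / (-9).
R2 ← R2 − 14·R1.
R3 ← R3 − 20·R1.
R2 ← R2 / (-104/3).
R1 ← R1 − 4/3·R2.
R3 ← R3 + 68/3·R2.
R3 ← R3 / (-114/13).
R1 ← R1 − 9/13·R3.
R2 ← R2 + 1/52·R3.
Rank is 3 with 4 unknowns, leaving s free.

infinitely many solutions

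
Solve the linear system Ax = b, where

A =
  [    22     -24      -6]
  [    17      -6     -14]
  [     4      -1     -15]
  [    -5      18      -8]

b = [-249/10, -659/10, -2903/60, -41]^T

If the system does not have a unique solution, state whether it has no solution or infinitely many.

x_1 = -11/5, x_2 = -5/3, x_3 = 11/4

Row-reduce the augmented matrix:
R1 ← R1 / (22).
R2 ← R2 − 17·R1.
R3 ← R3 − 4·R1.
R4 ← R4 + 5·R1.
R2 ← R2 / (138/11).
R1 ← R1 + 12/11·R2.
R3 ← R3 − 37/11·R2.
R4 ← R4 − 138/11·R2.
R3 ← R3 / (-1573/138).
R1 ← R1 + 25/23·R3.
R2 ← R2 + 103/138·R3.
R4 reduces to 0 = 0, so the extra equation is consistent.
Reading off the reduced rows gives x_1 = -11/5, x_2 = -5/3, x_3 = 11/4.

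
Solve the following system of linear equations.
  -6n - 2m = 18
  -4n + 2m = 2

m = -3, n = -2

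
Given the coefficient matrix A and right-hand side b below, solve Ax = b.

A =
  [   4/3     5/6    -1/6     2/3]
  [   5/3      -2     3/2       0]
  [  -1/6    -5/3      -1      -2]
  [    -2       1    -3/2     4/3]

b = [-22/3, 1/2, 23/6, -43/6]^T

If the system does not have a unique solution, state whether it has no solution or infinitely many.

Row-reduce the augmented matrix:
R1 ← R1 / (4/3).
R2 ← R2 − 5/3·R1.
R3 ← R3 + 1/6·R1.
R4 ← R4 + 2·R1.
R2 ← R2 / (-73/24).
R1 ← R1 − 5/8·R2.
R3 ← R3 + 25/16·R2.
R4 ← R4 − 9/4·R2.
R3 ← R3 / (-1663/876).
R1 ← R1 − 33/146·R3.
R2 ← R2 + 41/73·R3.
R4 ← R4 + 71/146·R3.
R4 ← R4 / (10468/4989).
R1 ← R1 − 252/1663·R4.
R2 ← R2 − 1188/1663·R4.
R3 ← R3 − 1304/1663·R4.
Reading off the reduced rows gives x_1 = -3, x_2 = 1, x_3 = 5, x_4 = -5.

x_1 = -3, x_2 = 1, x_3 = 5, x_4 = -5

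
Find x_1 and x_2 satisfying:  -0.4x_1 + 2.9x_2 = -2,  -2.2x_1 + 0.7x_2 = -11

x_1 = 5, x_2 = 0

Row-reduce the augmented matrix:
R1 ← R1 / (-2/5).
R2 ← R2 + 11/5·R1.
R2 ← R2 / (-61/4).
R1 ← R1 + 29/4·R2.
Reading off the reduced rows gives x_1 = 5, x_2 = 0.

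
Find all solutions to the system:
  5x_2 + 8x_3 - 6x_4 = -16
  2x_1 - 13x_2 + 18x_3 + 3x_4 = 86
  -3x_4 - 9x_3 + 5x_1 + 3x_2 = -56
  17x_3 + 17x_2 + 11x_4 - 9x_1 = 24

x_1 = -4, x_2 = -4, x_3 = 2, x_4 = 2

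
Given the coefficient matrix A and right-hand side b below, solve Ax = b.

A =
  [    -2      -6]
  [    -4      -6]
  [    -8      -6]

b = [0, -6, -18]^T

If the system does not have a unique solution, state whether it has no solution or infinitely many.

x_1 = 3, x_2 = -1

Row-reduce the augmented matrix:
R1 ← R1 / (-2).
R2 ← R2 + 4·R1.
R3 ← R3 + 8·R1.
R2 ← R2 / (6).
R1 ← R1 − 3·R2.
R3 ← R3 − 18·R2.
R3 reduces to 0 = 0, so the extra equation is consistent.
Reading off the reduced rows gives x_1 = 3, x_2 = -1.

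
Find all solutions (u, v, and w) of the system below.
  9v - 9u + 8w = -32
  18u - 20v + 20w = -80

Row-reduce:
R1 ← R1 / (-9).
R2 ← R2 − 18·R1.
R2 ← R2 / (-2).
R1 ← R1 + 1·R2.
Rank is 2 with 3 unknowns, leaving w free.

infinitely many solutions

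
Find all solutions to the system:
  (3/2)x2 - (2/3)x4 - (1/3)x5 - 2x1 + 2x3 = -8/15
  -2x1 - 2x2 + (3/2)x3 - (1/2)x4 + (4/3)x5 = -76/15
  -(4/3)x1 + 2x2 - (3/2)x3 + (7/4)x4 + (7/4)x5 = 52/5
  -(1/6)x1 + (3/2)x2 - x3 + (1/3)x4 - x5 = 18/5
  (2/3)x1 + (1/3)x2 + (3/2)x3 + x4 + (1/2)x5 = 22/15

x1 = 0, x2 = 2, x3 = -1, x4 = 9/5, x5 = 1

Row-reduce the augmented matrix:
R1 ← R1 / (-2).
R2 ← R2 + 2·R1.
R3 ← R3 + 4/3·R1.
R4 ← R4 + 1/6·R1.
R5 ← R5 − 2/3·R1.
R2 ← R2 / (-7/2).
R1 ← R1 + 3/4·R2.
R3 ← R3 − 1·R2.
R4 ← R4 − 11/8·R2.
R5 ← R5 − 5/6·R2.
R3 ← R3 / (-125/42).
R1 ← R1 + 25/28·R3.
R2 ← R2 − 1/7·R3.
R4 ← R4 + 229/168·R3.
R5 ← R5 − 43/21·R3.
R4 ← R4 / (-229/400).
R1 ← R1 + 3/8·R4.
R2 ← R2 − 3/50·R4.
R3 ← R3 + 113/150·R4.
R5 ← R5 − 59/25·R4.
R5 ← R5 / (-35666/10305).
R1 ← R1 − 4/229·R5.
R2 ← R2 + 350/687·R5.
R3 ← R3 − 11033/10305·R5.
R4 ← R4 − 8633/3435·R5.
Reading off the reduced rows gives x1 = 0, x2 = 2, x3 = -1, x4 = 9/5, x5 = 1.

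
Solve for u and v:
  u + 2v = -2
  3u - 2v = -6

Row-reduce the augmented matrix:
R2 ← R2 − 3·R1.
R2 ← R2 / (-8).
R1 ← R1 − 2·R2.
Reading off the reduced rows gives u = -2, v = 0.

u = -2, v = 0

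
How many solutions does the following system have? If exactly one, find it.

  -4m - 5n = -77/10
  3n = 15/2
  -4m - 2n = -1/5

m = -6/5, n = 5/2

Row-reduce the augmented matrix:
R1 ← R1 / (-4).
R3 ← R3 + 4·R1.
R2 ← R2 / (3).
R1 ← R1 − 5/4·R2.
R3 ← R3 − 3·R2.
R3 reduces to 0 = 0, so the extra equation is consistent.
Reading off the reduced rows gives m = -6/5, n = 5/2.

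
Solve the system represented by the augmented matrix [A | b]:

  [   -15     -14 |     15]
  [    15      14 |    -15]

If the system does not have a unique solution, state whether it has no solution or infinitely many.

infinitely many solutions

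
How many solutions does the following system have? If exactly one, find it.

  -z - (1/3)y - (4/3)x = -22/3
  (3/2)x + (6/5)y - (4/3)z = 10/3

infinitely many solutions

Row-reduce:
R1 ← R1 / (-4/3).
R2 ← R2 − 3/2·R1.
R2 ← R2 / (33/40).
R1 ← R1 − 1/4·R2.
Rank is 2 with 3 unknowns, leaving z free.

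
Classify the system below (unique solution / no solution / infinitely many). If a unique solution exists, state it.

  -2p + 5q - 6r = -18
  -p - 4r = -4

infinitely many solutions

Row-reduce:
R1 ← R1 / (-2).
R2 ← R2 + 1·R1.
R2 ← R2 / (-5/2).
R1 ← R1 + 5/2·R2.
Rank is 2 with 3 unknowns, leaving r free.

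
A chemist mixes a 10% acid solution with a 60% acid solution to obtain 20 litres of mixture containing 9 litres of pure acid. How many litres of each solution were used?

litres of solution A: 6, litres of solution B: 14

Let a = litres of solution A, b = litres of solution B.
  a + b = 20
  (1/10)a + (3/5)b = 9
From equation 1: a = 20 − b.
Substitute into equation 2 and solve: b = 14.
Then a = 6.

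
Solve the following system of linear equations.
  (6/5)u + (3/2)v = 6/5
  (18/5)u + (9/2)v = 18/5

infinitely many solutions

Row-reduce:
R1 ← R1 / (6/5).
R2 ← R2 − 18/5·R1.
Rank is 1 with 2 unknowns, leaving v free.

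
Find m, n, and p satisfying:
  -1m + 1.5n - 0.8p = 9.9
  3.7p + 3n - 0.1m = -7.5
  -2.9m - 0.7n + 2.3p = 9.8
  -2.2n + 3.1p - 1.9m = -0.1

Row-reduce the augmented matrix:
R1 ← R1 / (-1).
R2 ← R2 + 1/10·R1.
R3 ← R3 + 29/10·R1.
R4 ← R4 + 19/10·R1.
R2 ← R2 / (57/20).
R1 ← R1 + 3/2·R2.
R3 ← R3 + 101/20·R2.
R4 ← R4 + 101/20·R2.
R3 ← R3 / (5376/475).
R1 ← R1 − 53/19·R3.
R2 ← R2 − 126/95·R3.
R4 ← R4 − 5376/475·R3.
R4 reduces to 0 = 0, so the extra equation is consistent.
Reading off the reduced rows gives m = -6, n = 1, p = -3.

m = -6, n = 1, p = -3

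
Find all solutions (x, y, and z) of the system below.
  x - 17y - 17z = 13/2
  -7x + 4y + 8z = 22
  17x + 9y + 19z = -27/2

Row-reduce the augmented matrix:
R2 ← R2 + 7·R1.
R3 ← R3 − 17·R1.
R2 ← R2 / (-115).
R1 ← R1 + 17·R2.
R3 ← R3 − 298·R2.
R3 ← R3 / (2342/115).
R1 ← R1 + 68/115·R3.
R2 ← R2 − 111/115·R3.
Reading off the reduced rows gives x = -2, y = -3, z = 5/2.

x = -2, y = -3, z = 5/2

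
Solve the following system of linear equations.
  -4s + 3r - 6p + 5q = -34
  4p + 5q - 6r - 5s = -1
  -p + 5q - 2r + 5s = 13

infinitely many solutions

Row-reduce:
R1 ← R1 / (-6).
R2 ← R2 − 4·R1.
R3 ← R3 + 1·R1.
R2 ← R2 / (25/3).
R1 ← R1 + 5/6·R2.
R3 ← R3 − 25/6·R2.
R3 ← R3 / (-1/2).
R1 ← R1 + 9/10·R3.
R2 ← R2 + 12/25·R3.
Rank is 3 with 4 unknowns, leaving s free.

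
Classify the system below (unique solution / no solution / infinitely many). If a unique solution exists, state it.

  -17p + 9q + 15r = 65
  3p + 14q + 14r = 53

Row-reduce:
R1 ← R1 / (-17).
R2 ← R2 − 3·R1.
R2 ← R2 / (265/17).
R1 ← R1 + 9/17·R2.
Rank is 2 with 3 unknowns, leaving r free.

infinitely many solutions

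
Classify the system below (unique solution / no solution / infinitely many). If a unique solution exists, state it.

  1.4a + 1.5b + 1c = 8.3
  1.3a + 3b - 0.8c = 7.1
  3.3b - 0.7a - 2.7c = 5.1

a = -3, b = 5, c = 5

Row-reduce the augmented matrix:
R1 ← R1 / (7/5).
R2 ← R2 − 13/10·R1.
R3 ← R3 + 7/10·R1.
R2 ← R2 / (45/28).
R1 ← R1 − 15/14·R2.
R3 ← R3 − 81/20·R2.
R3 ← R3 / (539/250).
R1 ← R1 − 28/15·R3.
R2 ← R2 + 242/225·R3.
Reading off the reduced rows gives a = -3, b = 5, c = 5.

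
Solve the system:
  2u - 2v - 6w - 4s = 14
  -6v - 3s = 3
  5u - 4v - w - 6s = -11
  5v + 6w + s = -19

u = -4, v = 0, w = -3, s = -1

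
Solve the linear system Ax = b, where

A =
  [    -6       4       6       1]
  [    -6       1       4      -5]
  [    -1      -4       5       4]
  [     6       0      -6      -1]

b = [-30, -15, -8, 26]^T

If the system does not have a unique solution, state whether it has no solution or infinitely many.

x_1 = 4, x_2 = -1, x_3 = 0, x_4 = -2

Row-reduce the augmented matrix:
R1 ← R1 / (-6).
R2 ← R2 + 6·R1.
R3 ← R3 + 1·R1.
R4 ← R4 − 6·R1.
R2 ← R2 / (-3).
R1 ← R1 + 2/3·R2.
R3 ← R3 + 14/3·R2.
R4 ← R4 − 4·R2.
R3 ← R3 / (64/9).
R1 ← R1 + 5/9·R3.
R2 ← R2 − 2/3·R3.
R4 ← R4 + 8/3·R3.
R4 ← R4 / (-49/16).
R1 ← R1 − 281/128·R4.
R2 ← R2 − 49/64·R4.
R3 ← R3 − 237/128·R4.
Reading off the reduced rows gives x_1 = 4, x_2 = -1, x_3 = 0, x_4 = -2.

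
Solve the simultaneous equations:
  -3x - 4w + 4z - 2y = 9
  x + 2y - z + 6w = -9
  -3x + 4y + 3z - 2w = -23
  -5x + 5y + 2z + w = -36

x = 3, y = -5, z = 2, w = 0

Row-reduce the augmented matrix:
R1 ← R1 / (-3).
R2 ← R2 − 1·R1.
R3 ← R3 + 3·R1.
R4 ← R4 + 5·R1.
R2 ← R2 / (4/3).
R1 ← R1 − 2/3·R2.
R3 ← R3 − 6·R2.
R4 ← R4 − 25/3·R2.
R3 ← R3 / (-5/2).
R1 ← R1 + 3/2·R3.
R2 ← R2 − 1/4·R3.
R4 ← R4 + 27/4·R3.
R4 ← R4 / (149/5).
R1 ← R1 − 52/5·R4.
R2 ← R2 − 8/5·R4.
R3 ← R3 − 38/5·R4.
Reading off the reduced rows gives x = 3, y = -5, z = 2, w = 0.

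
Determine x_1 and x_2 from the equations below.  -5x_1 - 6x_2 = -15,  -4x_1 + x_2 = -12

x_1 = 3, x_2 = 0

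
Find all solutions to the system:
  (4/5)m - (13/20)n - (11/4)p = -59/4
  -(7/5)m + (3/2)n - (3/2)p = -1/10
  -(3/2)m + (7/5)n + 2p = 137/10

no solution

Row-reduce:
R1 ← R1 / (4/5).
R2 ← R2 + 7/5·R1.
R3 ← R3 + 3/2·R1.
R2 ← R2 / (29/80).
R1 ← R1 + 13/16·R2.
R3 ← R3 − 29/160·R2.
Row 3 reduces to 0 = -1, a contradiction. The system is inconsistent.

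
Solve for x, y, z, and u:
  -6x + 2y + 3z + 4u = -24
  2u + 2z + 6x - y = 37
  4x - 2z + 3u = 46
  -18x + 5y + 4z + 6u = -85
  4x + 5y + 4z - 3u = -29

x = 5, y = -3, z = -4, u = 6

Row-reduce the augmented matrix:
R1 ← R1 / (-6).
R2 ← R2 − 6·R1.
R3 ← R3 − 4·R1.
R4 ← R4 + 18·R1.
R5 ← R5 − 4·R1.
R1 ← R1 + 1/3·R2.
R3 ← R3 − 4/3·R2.
R4 ← R4 + 1·R2.
R5 ← R5 − 19/3·R2.
R3 ← R3 / (-20/3).
R1 ← R1 − 7/6·R3.
R2 ← R2 − 5·R3.
R5 ← R5 + 77/3·R3.
Swap R4 and R5.
R4 ← R4 / (-587/20).
R1 ← R1 − 37/40·R4.
R2 ← R2 − 17/4·R4.
R3 ← R3 − 7/20·R4.
R5 reduces to 0 = 0, so the extra equation is consistent.
Reading off the reduced rows gives x = 5, y = -3, z = -4, u = 6.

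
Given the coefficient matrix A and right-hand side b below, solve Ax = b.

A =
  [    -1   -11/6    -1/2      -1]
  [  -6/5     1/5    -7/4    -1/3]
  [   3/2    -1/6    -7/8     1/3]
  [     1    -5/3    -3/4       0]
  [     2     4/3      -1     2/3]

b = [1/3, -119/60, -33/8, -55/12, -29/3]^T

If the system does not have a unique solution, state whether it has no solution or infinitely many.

no solution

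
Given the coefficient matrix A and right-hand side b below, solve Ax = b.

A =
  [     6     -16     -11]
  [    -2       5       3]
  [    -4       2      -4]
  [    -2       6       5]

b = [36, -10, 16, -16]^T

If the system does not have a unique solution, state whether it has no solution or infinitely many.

Row-reduce the augmented matrix:
R1 ← R1 / (6).
R2 ← R2 + 2·R1.
R3 ← R3 + 4·R1.
R4 ← R4 + 2·R1.
R2 ← R2 / (-1/3).
R1 ← R1 + 8/3·R2.
R3 ← R3 + 26/3·R2.
R4 ← R4 − 2/3·R2.
R3 ← R3 / (6).
R1 ← R1 − 7/2·R3.
R2 ← R2 − 2·R3.
R4 reduces to 0 = 0, so the extra equation is consistent.
Reading off the reduced rows gives x_1 = -3, x_2 = -2, x_3 = -2.

x_1 = -3, x_2 = -2, x_3 = -2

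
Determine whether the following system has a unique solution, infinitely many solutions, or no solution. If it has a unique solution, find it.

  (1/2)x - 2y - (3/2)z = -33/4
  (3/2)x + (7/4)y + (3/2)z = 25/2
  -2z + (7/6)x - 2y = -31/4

x = 5/2, y = 3, z = 7/3

Row-reduce the augmented matrix:
R1 ← R1 / (1/2).
R2 ← R2 − 3/2·R1.
R3 ← R3 − 7/6·R1.
R2 ← R2 / (31/4).
R1 ← R1 + 4·R2.
R3 ← R3 − 8/3·R2.
R3 ← R3 / (-35/62).
R1 ← R1 − 3/31·R3.
R2 ← R2 − 24/31·R3.
Reading off the reduced rows gives x = 5/2, y = 3, z = 7/3.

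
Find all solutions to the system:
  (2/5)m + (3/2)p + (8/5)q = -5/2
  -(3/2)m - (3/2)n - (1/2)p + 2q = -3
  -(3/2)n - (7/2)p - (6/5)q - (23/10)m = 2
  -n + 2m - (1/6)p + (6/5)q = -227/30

Row-reduce:
R1 ← R1 / (2/5).
R2 ← R2 + 3/2·R1.
R3 ← R3 + 23/10·R1.
R4 ← R4 − 2·R1.
R2 ← R2 / (-3/2).
R3 ← R3 + 3/2·R2.
R4 ← R4 + 1·R2.
Swap R3 and R4.
R3 ← R3 / (-133/12).
R1 ← R1 − 15/4·R3.
R2 ← R2 + 41/12·R3.
Rank is 3 with 4 unknowns, leaving q free.

infinitely many solutions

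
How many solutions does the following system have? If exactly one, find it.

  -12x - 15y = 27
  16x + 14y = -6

Row-reduce the augmented matrix:
R1 ← R1 / (-12).
R2 ← R2 − 16·R1.
R2 ← R2 / (-6).
R1 ← R1 − 5/4·R2.
Reading off the reduced rows gives x = 4, y = -5.

x = 4, y = -5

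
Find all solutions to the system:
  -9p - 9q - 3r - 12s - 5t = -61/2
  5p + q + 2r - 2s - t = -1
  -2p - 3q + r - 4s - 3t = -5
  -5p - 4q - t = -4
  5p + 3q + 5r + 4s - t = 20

Row-reduce:
R1 ← R1 / (-9).
R2 ← R2 − 5·R1.
R3 ← R3 + 2·R1.
R4 ← R4 + 5·R1.
R5 ← R5 − 5·R1.
R2 ← R2 / (-4).
R1 ← R1 − 1·R2.
R3 ← R3 + 1·R2.
R4 ← R4 − 1·R2.
R5 ← R5 + 2·R2.
R3 ← R3 / (19/12).
R1 ← R1 − 5/12·R3.
R2 ← R2 + 1/12·R3.
R4 ← R4 − 7/4·R3.
R5 ← R5 − 19/6·R3.
R4 ← R4 / (68/19).
R1 ← R1 + 20/19·R4.
R2 ← R2 − 42/19·R4.
R3 ← R3 − 10/19·R4.
Row 5 reduces to 0 = -1/2, a contradiction. The system is inconsistent.

no solution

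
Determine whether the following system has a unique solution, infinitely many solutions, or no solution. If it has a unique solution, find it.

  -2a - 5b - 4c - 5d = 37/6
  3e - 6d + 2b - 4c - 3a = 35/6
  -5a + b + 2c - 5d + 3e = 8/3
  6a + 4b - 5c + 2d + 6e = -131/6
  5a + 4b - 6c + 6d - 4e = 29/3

a = -3, b = 2/3, c = -3/2, d = 1/2, e = -5/2

Row-reduce the augmented matrix:
R1 ← R1 / (-2).
R2 ← R2 + 3·R1.
R3 ← R3 + 5·R1.
R4 ← R4 − 6·R1.
R5 ← R5 − 5·R1.
R2 ← R2 / (19/2).
R1 ← R1 − 5/2·R2.
R3 ← R3 − 27/2·R2.
R4 ← R4 + 11·R2.
R5 ← R5 + 17/2·R2.
R3 ← R3 / (174/19).
R1 ← R1 − 28/19·R3.
R2 ← R2 − 4/19·R3.
R4 ← R4 + 279/19·R3.
R5 ← R5 + 270/19·R3.
R4 ← R4 / (-77/29).
R1 ← R1 − 36/29·R4.
R2 ← R2 − 1/29·R4.
R3 ← R3 − 17/29·R4.
R5 ← R5 − 92/29·R4.
R5 ← R5 / (433/77).
R1 ← R1 − 223/77·R5.
R2 ← R2 − 34/77·R5.
R3 ← R3 − 116/77·R5.
R4 ← R4 + 216/77·R5.
Reading off the reduced rows gives a = -3, b = 2/3, c = -3/2, d = 1/2, e = -5/2.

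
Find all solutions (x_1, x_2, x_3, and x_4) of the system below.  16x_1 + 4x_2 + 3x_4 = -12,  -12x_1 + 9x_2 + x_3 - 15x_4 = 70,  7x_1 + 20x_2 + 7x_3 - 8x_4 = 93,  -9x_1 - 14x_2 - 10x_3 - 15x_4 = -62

x_1 = -2, x_2 = 5, x_3 = 1, x_4 = 0

Row-reduce the augmented matrix:
R1 ← R1 / (16).
R2 ← R2 + 12·R1.
R3 ← R3 − 7·R1.
R4 ← R4 + 9·R1.
R2 ← R2 / (12).
R1 ← R1 − 1/4·R2.
R3 ← R3 − 73/4·R2.
R4 ← R4 + 47/4·R2.
R3 ← R3 / (263/48).
R1 ← R1 + 1/48·R3.
R2 ← R2 − 1/12·R3.
R4 ← R4 + 433/48·R3.
R4 ← R4 / (-9683/1052).
R1 ← R1 − 517/1052·R4.
R2 ← R2 + 1279/1052·R4.
R3 ← R3 − 1935/1052·R4.
Reading off the reduced rows gives x_1 = -2, x_2 = 5, x_3 = 1, x_4 = 0.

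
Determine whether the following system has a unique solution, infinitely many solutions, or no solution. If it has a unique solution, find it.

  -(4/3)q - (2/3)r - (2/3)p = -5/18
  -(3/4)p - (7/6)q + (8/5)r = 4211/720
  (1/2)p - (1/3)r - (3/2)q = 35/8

p = 11/4, q = -8/3, r = 3

Row-reduce the augmented matrix:
R1 ← R1 / (-2/3).
R2 ← R2 + 3/4·R1.
R3 ← R3 − 1/2·R1.
R2 ← R2 / (1/3).
R1 ← R1 − 2·R2.
R3 ← R3 + 5/2·R2.
R3 ← R3 / (403/24).
R1 ← R1 + 131/10·R3.
R2 ← R2 − 141/20·R3.
Reading off the reduced rows gives p = 11/4, q = -8/3, r = 3.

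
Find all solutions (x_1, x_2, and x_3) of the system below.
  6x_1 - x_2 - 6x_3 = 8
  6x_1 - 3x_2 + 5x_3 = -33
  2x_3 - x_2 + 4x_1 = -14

x_1 = -1, x_2 = 4, x_3 = -3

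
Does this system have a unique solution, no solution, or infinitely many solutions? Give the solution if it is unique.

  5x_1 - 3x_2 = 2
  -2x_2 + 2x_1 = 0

x_1 = 1, x_2 = 1

Row-reduce the augmented matrix:
R1 ← R1 / (5).
R2 ← R2 − 2·R1.
R2 ← R2 / (-4/5).
R1 ← R1 + 3/5·R2.
Reading off the reduced rows gives x_1 = 1, x_2 = 1.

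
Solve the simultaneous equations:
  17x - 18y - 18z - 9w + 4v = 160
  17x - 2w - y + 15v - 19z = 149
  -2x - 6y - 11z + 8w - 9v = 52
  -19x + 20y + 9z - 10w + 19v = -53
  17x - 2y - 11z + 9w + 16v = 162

x = -1, y = -6, z = -4, w = 3, v = 6

Row-reduce the augmented matrix:
R1 ← R1 / (17).
R2 ← R2 − 17·R1.
R3 ← R3 + 2·R1.
R4 ← R4 + 19·R1.
R5 ← R5 − 17·R1.
R2 ← R2 / (17).
R1 ← R1 + 18/17·R2.
R3 ← R3 + 138/17·R2.
R4 ← R4 + 2/17·R2.
R5 ← R5 − 16·R2.
R3 ← R3 / (-3929/289).
R1 ← R1 + 324/289·R3.
R2 ← R2 + 1/17·R3.
R4 ← R4 + 3215/289·R3.
R5 ← R5 − 135/17·R3.
R4 ← R4 / (-111683/3929).
R1 ← R1 + 3699/3929·R4.
R2 ← R2 − 1443/3929·R4.
R3 ← R3 + 2972/3929·R4.
R5 ← R5 − 68438/3929·R4.
R5 ← R5 / (1765177/111683).
R1 ← R1 − 35956/111683·R5.
R2 ← R2 − 8592/8591·R5.
R3 ← R3 + 51031/111683·R5.
R4 ← R4 + 103050/111683·R5.
Reading off the reduced rows gives x = -1, y = -6, z = -4, w = 3, v = 6.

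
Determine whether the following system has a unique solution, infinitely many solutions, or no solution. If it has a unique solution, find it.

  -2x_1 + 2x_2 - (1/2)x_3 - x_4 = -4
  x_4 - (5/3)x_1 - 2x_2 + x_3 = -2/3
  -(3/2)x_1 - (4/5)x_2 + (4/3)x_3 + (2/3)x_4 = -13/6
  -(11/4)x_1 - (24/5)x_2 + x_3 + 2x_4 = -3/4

Row-reduce:
R1 ← R1 / (-2).
R2 ← R2 + 5/3·R1.
R3 ← R3 + 3/2·R1.
R4 ← R4 + 11/4·R1.
R2 ← R2 / (-11/3).
R1 ← R1 + 1·R2.
R3 ← R3 + 23/10·R2.
R4 ← R4 + 151/20·R2.
R3 ← R3 / (541/660).
R1 ← R1 + 3/22·R3.
R2 ← R2 + 17/44·R3.
R4 ← R4 + 541/440·R3.
Row 4 reduces to 0 = -2, a contradiction. The system is inconsistent.

no solution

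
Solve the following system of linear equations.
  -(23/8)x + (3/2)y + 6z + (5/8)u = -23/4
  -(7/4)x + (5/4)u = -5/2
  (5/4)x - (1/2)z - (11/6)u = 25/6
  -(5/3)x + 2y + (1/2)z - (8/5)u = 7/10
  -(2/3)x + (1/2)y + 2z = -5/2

no solution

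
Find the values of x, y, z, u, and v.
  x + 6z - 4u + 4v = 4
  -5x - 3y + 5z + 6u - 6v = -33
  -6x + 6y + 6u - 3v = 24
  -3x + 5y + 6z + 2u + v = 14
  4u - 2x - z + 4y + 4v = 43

Row-reduce the augmented matrix:
R2 ← R2 + 5·R1.
R3 ← R3 + 6·R1.
R4 ← R4 + 3·R1.
R5 ← R5 + 2·R1.
R2 ← R2 / (-3).
R3 ← R3 − 6·R2.
R4 ← R4 − 5·R2.
R5 ← R5 − 4·R2.
R3 ← R3 / (106).
R1 ← R1 − 6·R3.
R2 ← R2 + 35/3·R3.
R4 ← R4 − 247/3·R3.
R5 ← R5 − 173/3·R3.
R4 ← R4 / (127/53).
R1 ← R1 + 74/53·R4.
R2 ← R2 + 21/53·R4.
R3 ← R3 + 23/53·R4.
R5 ← R5 − 125/53·R4.
R5 ← R5 / (725/127).
R1 ← R1 − 28/127·R5.
R2 ← R2 − 56/127·R5.
R3 ← R3 − 19/127·R5.
R4 ← R4 + 183/254·R5.
Reading off the reduced rows gives x = -6, y = 2, z = -3, u = -1, v = 6.

x = -6, y = 2, z = -3, u = -1, v = 6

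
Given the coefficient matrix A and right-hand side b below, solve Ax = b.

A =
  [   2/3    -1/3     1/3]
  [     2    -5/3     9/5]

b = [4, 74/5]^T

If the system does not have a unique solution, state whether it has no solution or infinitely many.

Row-reduce:
R1 ← R1 / (2/3).
R2 ← R2 − 2·R1.
R2 ← R2 / (-2/3).
R1 ← R1 + 1/2·R2.
Rank is 2 with 3 unknowns, leaving x_3 free.

infinitely many solutions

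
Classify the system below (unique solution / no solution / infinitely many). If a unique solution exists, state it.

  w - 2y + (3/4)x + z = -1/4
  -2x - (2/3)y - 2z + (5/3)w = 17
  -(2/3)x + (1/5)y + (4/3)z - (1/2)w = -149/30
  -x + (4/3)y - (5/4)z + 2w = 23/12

x = -3, y = -4, z = -5, w = -1

Row-reduce the augmented matrix:
R1 ← R1 / (3/4).
R2 ← R2 + 2·R1.
R3 ← R3 + 2/3·R1.
R4 ← R4 + 1·R1.
R2 ← R2 / (-6).
R1 ← R1 + 8/3·R2.
R3 ← R3 + 71/45·R2.
R4 ← R4 + 4/3·R2.
R3 ← R3 / (829/405).
R1 ← R1 − 28/27·R3.
R2 ← R2 + 1/9·R3.
R4 ← R4 + 7/108·R3.
R4 ← R4 / (5836/2487).
R1 ← R1 + 176/829·R4.
R2 ← R2 + 1265/1658·R4.
R3 ← R3 + 304/829·R4.
Reading off the reduced rows gives x = -3, y = -4, z = -5, w = -1.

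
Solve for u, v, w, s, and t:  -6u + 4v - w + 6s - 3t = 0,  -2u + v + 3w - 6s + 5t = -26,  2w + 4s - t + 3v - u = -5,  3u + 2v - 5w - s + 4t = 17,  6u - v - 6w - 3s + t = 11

u = 0, v = -6, w = -3, s = 6, t = 5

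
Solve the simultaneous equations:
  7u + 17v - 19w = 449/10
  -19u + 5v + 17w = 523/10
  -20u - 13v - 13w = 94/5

u = -5/2, v = 3, w = -3/5

Row-reduce the augmented matrix:
R1 ← R1 / (7).
R2 ← R2 + 19·R1.
R3 ← R3 + 20·R1.
R2 ← R2 / (358/7).
R1 ← R1 − 17/7·R2.
R3 ← R3 − 249/7·R2.
R3 ← R3 / (-7740/179).
R1 ← R1 + 192/179·R3.
R2 ← R2 + 121/179·R3.
Reading off the reduced rows gives u = -5/2, v = 3, w = -3/5.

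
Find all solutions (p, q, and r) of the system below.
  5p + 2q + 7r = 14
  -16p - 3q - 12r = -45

Row-reduce:
R1 ← R1 / (5).
R2 ← R2 + 16·R1.
R2 ← R2 / (17/5).
R1 ← R1 − 2/5·R2.
Rank is 2 with 3 unknowns, leaving r free.

infinitely many solutions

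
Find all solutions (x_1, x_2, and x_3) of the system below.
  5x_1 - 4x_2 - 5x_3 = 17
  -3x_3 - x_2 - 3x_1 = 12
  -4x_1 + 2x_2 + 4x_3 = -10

Row-reduce the augmented matrix:
R1 ← R1 / (5).
R2 ← R2 + 3·R1.
R3 ← R3 + 4·R1.
R2 ← R2 / (-17/5).
R1 ← R1 + 4/5·R2.
R3 ← R3 + 6/5·R2.
R3 ← R3 / (36/17).
R1 ← R1 − 7/17·R3.
R2 ← R2 − 30/17·R3.
Reading off the reduced rows gives x_1 = -1, x_2 = -3, x_3 = -2.

x_1 = -1, x_2 = -3, x_3 = -2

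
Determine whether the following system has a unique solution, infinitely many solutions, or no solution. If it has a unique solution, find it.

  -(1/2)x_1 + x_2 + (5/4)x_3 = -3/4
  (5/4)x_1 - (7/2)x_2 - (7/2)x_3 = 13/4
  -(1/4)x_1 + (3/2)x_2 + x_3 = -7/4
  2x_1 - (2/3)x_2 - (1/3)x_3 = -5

x_1 = -3, x_2 = -1, x_3 = -1

Row-reduce the augmented matrix:
R1 ← R1 / (-1/2).
R2 ← R2 − 5/4·R1.
R3 ← R3 + 1/4·R1.
R4 ← R4 − 2·R1.
R2 ← R2 / (-1).
R1 ← R1 + 2·R2.
R3 ← R3 − 1·R2.
R4 ← R4 − 10/3·R2.
Swap R3 and R4.
R3 ← R3 / (41/12).
R1 ← R1 + 7/4·R3.
R2 ← R2 − 3/8·R3.
R4 reduces to 0 = 0, so the extra equation is consistent.
Reading off the reduced rows gives x_1 = -3, x_2 = -1, x_3 = -1.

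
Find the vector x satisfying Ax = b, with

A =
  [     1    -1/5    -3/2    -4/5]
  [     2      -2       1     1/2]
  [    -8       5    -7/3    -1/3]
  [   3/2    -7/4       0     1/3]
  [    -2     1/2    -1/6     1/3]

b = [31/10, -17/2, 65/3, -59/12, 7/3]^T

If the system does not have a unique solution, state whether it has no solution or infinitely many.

Row-reduce the augmented matrix:
R2 ← R2 − 2·R1.
R3 ← R3 + 8·R1.
R4 ← R4 − 3/2·R1.
R5 ← R5 + 2·R1.
R2 ← R2 / (-8/5).
R1 ← R1 + 1/5·R2.
R3 ← R3 − 17/5·R2.
R4 ← R4 + 29/20·R2.
R5 ← R5 − 1/10·R2.
R3 ← R3 / (-35/6).
R1 ← R1 + 2·R3.
R2 ← R2 + 5/2·R3.
R4 ← R4 + 11/8·R3.
R5 ← R5 + 35/12·R3.
R4 ← R4 / (139/840).
R1 ← R1 + 159/560·R4.
R2 ← R2 + 19/56·R4.
R3 ← R3 − 109/280·R4.
R5 reduces to 0 = 0, so the extra equation is consistent.
Reading off the reduced rows gives x_1 = 0, x_2 = 3, x_3 = -3, x_4 = 1.

x_1 = 0, x_2 = 3, x_3 = -3, x_4 = 1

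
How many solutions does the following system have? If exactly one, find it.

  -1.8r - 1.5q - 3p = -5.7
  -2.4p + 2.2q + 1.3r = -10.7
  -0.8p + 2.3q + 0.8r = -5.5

p = 3, q = -1, r = -1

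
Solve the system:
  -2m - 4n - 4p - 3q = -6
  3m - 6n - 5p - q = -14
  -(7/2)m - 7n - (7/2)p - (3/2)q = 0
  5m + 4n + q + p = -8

no solution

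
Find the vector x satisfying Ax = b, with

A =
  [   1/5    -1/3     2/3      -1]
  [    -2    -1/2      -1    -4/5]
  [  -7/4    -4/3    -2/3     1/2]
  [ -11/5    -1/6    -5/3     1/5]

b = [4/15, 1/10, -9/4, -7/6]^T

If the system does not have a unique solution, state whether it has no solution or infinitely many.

Row-reduce:
R1 ← R1 / (1/5).
R2 ← R2 + 2·R1.
R3 ← R3 + 7/4·R1.
R4 ← R4 + 11/5·R1.
R2 ← R2 / (-23/6).
R1 ← R1 + 5/3·R2.
R3 ← R3 + 17/4·R2.
R4 ← R4 + 23/6·R2.
R3 ← R3 / (-77/69).
R1 ← R1 − 20/23·R3.
R2 ← R2 + 34/23·R3.
Row 4 reduces to 0 = -1, a contradiction. The system is inconsistent.

no solution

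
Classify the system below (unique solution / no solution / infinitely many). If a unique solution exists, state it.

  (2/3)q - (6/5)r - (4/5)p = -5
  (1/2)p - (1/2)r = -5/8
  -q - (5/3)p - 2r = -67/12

Row-reduce the augmented matrix:
R1 ← R1 / (-4/5).
R2 ← R2 − 1/2·R1.
R3 ← R3 + 5/3·R1.
R2 ← R2 / (5/12).
R1 ← R1 + 5/6·R2.
R3 ← R3 + 43/18·R2.
R3 ← R3 / (-20/3).
R1 ← R1 + 1·R3.
R2 ← R2 + 3·R3.
Reading off the reduced rows gives p = 5/4, q = -3/2, r = 5/2.

p = 5/4, q = -3/2, r = 5/2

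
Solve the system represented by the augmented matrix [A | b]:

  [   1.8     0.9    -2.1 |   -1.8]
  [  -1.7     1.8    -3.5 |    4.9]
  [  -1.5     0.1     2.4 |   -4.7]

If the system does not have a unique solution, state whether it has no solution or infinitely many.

x_1 = -2, x_2 = -5, x_3 = -3

Row-reduce the augmented matrix:
R1 ← R1 / (9/5).
R2 ← R2 + 17/10·R1.
R3 ← R3 + 3/2·R1.
R2 ← R2 / (53/20).
R1 ← R1 − 1/2·R2.
R3 ← R3 − 17/20·R2.
R3 ← R3 / (383/159).
R1 ← R1 + 7/53·R3.
R2 ← R2 + 329/159·R3.
Reading off the reduced rows gives x_1 = -2, x_2 = -5, x_3 = -3.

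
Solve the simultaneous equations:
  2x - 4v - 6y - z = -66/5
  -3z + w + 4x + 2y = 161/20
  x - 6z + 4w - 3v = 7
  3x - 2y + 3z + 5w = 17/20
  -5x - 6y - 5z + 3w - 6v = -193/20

Row-reduce the augmented matrix:
R1 ← R1 / (2).
R2 ← R2 − 4·R1.
R3 ← R3 − 1·R1.
R4 ← R4 − 3·R1.
R5 ← R5 + 5·R1.
R2 ← R2 / (14).
R1 ← R1 + 3·R2.
R3 ← R3 − 3·R2.
R4 ← R4 − 7·R2.
R5 ← R5 + 21·R2.
R3 ← R3 / (-37/7).
R1 ← R1 + 5/7·R3.
R2 ← R2 + 1/14·R3.
R4 ← R4 − 5·R3.
R5 ← R5 + 9·R3.
R4 ← R4 / (299/37).
R1 ← R1 + 11/37·R4.
R2 ← R2 − 3/148·R4.
R3 ← R3 + 53/74·R4.
R5 ← R5 + 72/37·R4.
R5 ← R5 / (145/299).
R1 ← R1 − 18/299·R5.
R2 ← R2 − 729/1196·R5.
R3 ← R3 − 277/598·R5.
R4 ← R4 + 21/299·R5.
Reading off the reduced rows gives x = 1/5, y = 3/2, z = -1, w = 5/4, v = 7/5.

x = 1/5, y = 3/2, z = -1, w = 5/4, v = 7/5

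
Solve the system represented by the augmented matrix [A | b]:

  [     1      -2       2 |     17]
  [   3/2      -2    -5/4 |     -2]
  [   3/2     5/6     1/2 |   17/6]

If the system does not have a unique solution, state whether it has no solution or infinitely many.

x_1 = 1, x_2 = -2, x_3 = 6

Row-reduce the augmented matrix:
R2 ← R2 − 3/2·R1.
R3 ← R3 − 3/2·R1.
R1 ← R1 + 2·R2.
R3 ← R3 − 23/6·R2.
R3 ← R3 / (331/24).
R1 ← R1 + 13/2·R3.
R2 ← R2 + 17/4·R3.
Reading off the reduced rows gives x_1 = 1, x_2 = -2, x_3 = 6.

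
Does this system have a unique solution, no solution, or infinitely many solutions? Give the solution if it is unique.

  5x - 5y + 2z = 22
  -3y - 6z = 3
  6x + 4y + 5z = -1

Row-reduce the augmented matrix:
R1 ← R1 / (5).
R3 ← R3 − 6·R1.
R2 ← R2 / (-3).
R1 ← R1 + 1·R2.
R3 ← R3 − 10·R2.
R3 ← R3 / (-87/5).
R1 ← R1 − 12/5·R3.
R2 ← R2 − 2·R3.
Reading off the reduced rows gives x = 1, y = -3, z = 1.

x = 1, y = -3, z = 1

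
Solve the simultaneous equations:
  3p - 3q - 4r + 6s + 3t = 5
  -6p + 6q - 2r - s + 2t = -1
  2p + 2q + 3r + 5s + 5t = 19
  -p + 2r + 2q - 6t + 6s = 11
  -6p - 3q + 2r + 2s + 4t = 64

p = -5, q = -4, r = 4, s = 3, t = 2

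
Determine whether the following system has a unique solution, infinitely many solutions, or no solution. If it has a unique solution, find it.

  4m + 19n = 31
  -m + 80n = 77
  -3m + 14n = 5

Row-reduce the augmented matrix:
R1 ← R1 / (4).
R2 ← R2 + 1·R1.
R3 ← R3 + 3·R1.
R2 ← R2 / (339/4).
R1 ← R1 − 19/4·R2.
R3 ← R3 − 113/4·R2.
R3 reduces to 0 = 0, so the extra equation is consistent.
Reading off the reduced rows gives m = 3, n = 1.

m = 3, n = 1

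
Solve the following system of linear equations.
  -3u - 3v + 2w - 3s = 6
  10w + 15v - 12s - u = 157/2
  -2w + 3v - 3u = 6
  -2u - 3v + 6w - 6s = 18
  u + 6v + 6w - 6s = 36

Row-reduce:
R1 ← R1 / (-3).
R2 ← R2 + 1·R1.
R3 ← R3 + 3·R1.
R4 ← R4 + 2·R1.
R5 ← R5 − 1·R1.
R2 ← R2 / (16).
R1 ← R1 − 1·R2.
R3 ← R3 − 6·R2.
R4 ← R4 + 1·R2.
R5 ← R5 − 5·R2.
R3 ← R3 / (-15/2).
R1 ← R1 + 5/4·R3.
R2 ← R2 − 7/12·R3.
R4 ← R4 − 21/4·R3.
R5 ← R5 − 15/4·R3.
R4 ← R4 / (3/10).
R1 ← R1 − 1/2·R4.
R2 ← R2 + 2/15·R4.
R3 ← R3 + 19/20·R4.
Row 5 reduces to 0 = -1/4, a contradiction. The system is inconsistent.

no solution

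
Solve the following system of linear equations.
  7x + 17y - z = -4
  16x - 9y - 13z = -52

infinitely many solutions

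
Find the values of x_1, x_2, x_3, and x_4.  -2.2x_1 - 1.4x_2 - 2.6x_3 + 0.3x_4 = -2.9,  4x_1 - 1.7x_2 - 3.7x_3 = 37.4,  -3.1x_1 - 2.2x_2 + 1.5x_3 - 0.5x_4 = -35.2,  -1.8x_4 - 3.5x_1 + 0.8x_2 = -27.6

x_1 = 6, x_2 = 3, x_3 = -5, x_4 = 5

Row-reduce the augmented matrix:
R1 ← R1 / (-11/5).
R2 ← R2 − 4·R1.
R3 ← R3 + 31/10·R1.
R4 ← R4 + 7/2·R1.
R2 ← R2 / (-467/110).
R1 ← R1 − 7/11·R2.
R3 ← R3 + 5/22·R2.
R4 ← R4 − 333/110·R2.
R3 ← R3 / (26221/4670).
R1 ← R1 + 38/467·R3.
R2 ← R2 − 927/467·R3.
R4 ← R4 + 4373/2335·R3.
R4 ← R4 / (-1156789/524420).
R1 ← R1 + 3587/52442·R4.
R2 ← R2 − 10911/52442·R4.
R3 ← R3 + 8891/52442·R4.
Reading off the reduced rows gives x_1 = 6, x_2 = 3, x_3 = -5, x_4 = 5.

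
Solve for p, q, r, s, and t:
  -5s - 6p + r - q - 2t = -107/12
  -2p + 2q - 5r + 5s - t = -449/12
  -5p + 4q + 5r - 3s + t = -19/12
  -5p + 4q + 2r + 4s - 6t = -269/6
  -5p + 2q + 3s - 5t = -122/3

Row-reduce the augmented matrix:
R1 ← R1 / (-6).
R2 ← R2 + 2·R1.
R3 ← R3 + 5·R1.
R4 ← R4 + 5·R1.
R5 ← R5 + 5·R1.
R2 ← R2 / (7/3).
R1 ← R1 − 1/6·R2.
R3 ← R3 − 29/6·R2.
R4 ← R4 − 29/6·R2.
R5 ← R5 − 17/6·R2.
R3 ← R3 / (213/14).
R1 ← R1 − 3/14·R3.
R2 ← R2 + 16/7·R3.
R4 ← R4 − 171/14·R3.
R5 ← R5 − 79/14·R3.
R4 ← R4 / (320/71).
R1 ← R1 − 38/71·R4.
R2 ← R2 − 68/71·R4.
R3 ← R3 + 59/71·R4.
R5 ← R5 − 267/71·R4.
R5 ← R5 / (107/96).
R1 ← R1 − 17/16·R5.
R2 ← R2 − 41/24·R5.
R3 ← R3 + 91/96·R5.
R4 ← R4 + 45/32·R5.
Reading off the reduced rows gives p = 3, q = -7/3, r = 11/4, s = -2, t = 3.

p = 3, q = -7/3, r = 11/4, s = -2, t = 3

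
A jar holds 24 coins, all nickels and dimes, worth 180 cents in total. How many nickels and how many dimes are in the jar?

Let n = nickels, d = dimes.
  n + d = 24
  10d + 5n = 180
From equation 1: n = 24 − d.
Substitute into equation 2 and solve: d = 12.
Then n = 12.

nickels: 12, dimes: 12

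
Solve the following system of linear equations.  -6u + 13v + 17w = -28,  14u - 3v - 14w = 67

infinitely many solutions

Row-reduce:
R1 ← R1 / (-6).
R2 ← R2 − 14·R1.
R2 ← R2 / (82/3).
R1 ← R1 + 13/6·R2.
Rank is 2 with 3 unknowns, leaving w free.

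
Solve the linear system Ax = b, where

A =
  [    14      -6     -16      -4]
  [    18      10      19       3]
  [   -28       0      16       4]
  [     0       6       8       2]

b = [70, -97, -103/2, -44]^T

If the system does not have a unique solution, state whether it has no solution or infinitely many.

no solution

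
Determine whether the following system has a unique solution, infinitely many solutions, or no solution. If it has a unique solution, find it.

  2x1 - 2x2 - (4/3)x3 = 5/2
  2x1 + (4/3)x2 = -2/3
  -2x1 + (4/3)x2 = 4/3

Row-reduce the augmented matrix:
R1 ← R1 / (2).
R2 ← R2 − 2·R1.
R3 ← R3 + 2·R1.
R2 ← R2 / (10/3).
R1 ← R1 + 1·R2.
R3 ← R3 + 2/3·R2.
R3 ← R3 / (-16/15).
R1 ← R1 + 4/15·R3.
R2 ← R2 − 2/5·R3.
Reading off the reduced rows gives x1 = -1/2, x2 = 1/4, x3 = -3.

x1 = -1/2, x2 = 1/4, x3 = -3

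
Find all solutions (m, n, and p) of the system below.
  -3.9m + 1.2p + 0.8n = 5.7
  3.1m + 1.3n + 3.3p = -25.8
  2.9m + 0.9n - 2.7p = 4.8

m = -3, n = 0, p = -5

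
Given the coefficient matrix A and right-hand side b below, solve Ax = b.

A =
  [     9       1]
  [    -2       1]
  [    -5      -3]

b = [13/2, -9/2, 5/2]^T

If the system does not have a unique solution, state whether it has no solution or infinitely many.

x_1 = 1, x_2 = -5/2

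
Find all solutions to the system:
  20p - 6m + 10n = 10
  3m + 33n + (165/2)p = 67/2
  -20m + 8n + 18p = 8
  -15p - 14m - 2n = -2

Row-reduce:
R1 ← R1 / (-6).
R2 ← R2 − 3·R1.
R3 ← R3 + 20·R1.
R4 ← R4 + 14·R1.
R2 ← R2 / (38).
R1 ← R1 + 5/3·R2.
R3 ← R3 + 76/3·R2.
R4 ← R4 + 76/3·R2.
R3 ← R3 / (13).
R1 ← R1 − 55/76·R3.
R2 ← R2 − 185/76·R3.
Row 4 reduces to 0 = 1/3, a contradiction. The system is inconsistent.

no solution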